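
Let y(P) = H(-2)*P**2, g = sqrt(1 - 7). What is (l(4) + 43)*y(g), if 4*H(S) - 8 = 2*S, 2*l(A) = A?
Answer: -270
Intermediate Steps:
l(A) = A/2
H(S) = 2 + S/2 (H(S) = 2 + (2*S)/4 = 2 + S/2)
g = I*sqrt(6) (g = sqrt(-6) = I*sqrt(6) ≈ 2.4495*I)
y(P) = P**2 (y(P) = (2 + (1/2)*(-2))*P**2 = (2 - 1)*P**2 = 1*P**2 = P**2)
(l(4) + 43)*y(g) = ((1/2)*4 + 43)*(I*sqrt(6))**2 = (2 + 43)*(-6) = 45*(-6) = -270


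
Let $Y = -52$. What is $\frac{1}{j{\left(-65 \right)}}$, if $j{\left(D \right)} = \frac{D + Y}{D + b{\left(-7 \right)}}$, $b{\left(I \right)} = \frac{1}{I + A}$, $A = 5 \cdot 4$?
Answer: $\frac{844}{1521} \approx 0.5549$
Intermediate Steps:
$A = 20$
$b{\left(I \right)} = \frac{1}{20 + I}$ ($b{\left(I \right)} = \frac{1}{I + 20} = \frac{1}{20 + I}$)
$j{\left(D \right)} = \frac{-52 + D}{\frac{1}{13} + D}$ ($j{\left(D \right)} = \frac{D - 52}{D + \frac{1}{20 - 7}} = \frac{-52 + D}{D + \frac{1}{13}} = \frac{-52 + D}{\frac{1}{13} + D}$)
$\frac{1}{j{\left(-65 \right)}} = \frac{1}{13 \frac{1}{1 + 13 \left(-65\right)} \left(-52 - 65\right)} = \frac{1}{13 \frac{1}{1 - 845} \left(-117\right)} = \frac{1}{13 \frac{1}{-844} \left(-117\right)} = \frac{1}{13 \left(- \frac{1}{844}\right) \left(-117\right)} = \frac{1}{\frac{1521}{844}} = \frac{844}{1521}$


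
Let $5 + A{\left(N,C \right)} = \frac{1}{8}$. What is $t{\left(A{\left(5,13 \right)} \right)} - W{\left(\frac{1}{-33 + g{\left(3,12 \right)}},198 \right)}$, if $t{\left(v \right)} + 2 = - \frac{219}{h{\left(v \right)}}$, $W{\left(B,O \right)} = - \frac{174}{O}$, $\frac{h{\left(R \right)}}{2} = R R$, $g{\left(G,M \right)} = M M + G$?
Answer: $- \frac{31949}{5577} \approx -5.7287$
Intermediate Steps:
$A{\left(N,C \right)} = - \frac{39}{8}$ ($A{\left(N,C \right)} = -5 + \frac{1}{8} = - \frac{39}{8}$)
$g{\left(G,M \right)} = G + M^{2}$ ($g{\left(G,M \right)} = M^{2} + G = G + M^{2}$)
$h{\left(R \right)} = 2 R^{2}$ ($h{\left(R \right)} = 2 R R = 2 R^{2}$)
$t{\left(v \right)} = -2 - \frac{219}{2 v^{2}}$
$t{\left(A{\left(5,13 \right)} \right)} - W{\left(\frac{1}{-33 + g{\left(3,12 \right)}},198 \right)} = \left(-2 - \frac{219}{2 \cdot \frac{1521}{64}}\right) - - \frac{174}{198} = \left(-2 - \frac{2336}{507}\right) - \left(-174\right) \frac{1}{198} = \left(-2 - \frac{2336}{507}\right) - - \frac{29}{33} = - \frac{3350}{507} + \frac{29}{33} = - \frac{31949}{5577}$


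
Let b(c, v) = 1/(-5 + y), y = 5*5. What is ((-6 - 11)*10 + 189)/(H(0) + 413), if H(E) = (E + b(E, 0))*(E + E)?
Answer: 19/413 ≈ 0.046005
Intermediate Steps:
y = 25
b(c, v) = 1/20 (b(c, v) = 1/(-5 + 25) = 1/20)
H(E) = 2*E*(1/20 + E) (H(E) = (E + 1/20)*(E + E) = (1/20 + E)*(2*E) = 2*E*(1/20 + E))
((-6 - 11)*10 + 189)/(H(0) + 413) = ((-6 - 11)*10 + 189)/((⅒)*0*(1 + 20*0) + 413) = (-17*10 + 189)/((⅒)*0*(1 + 0) + 413) = (-170 + 189)/((⅒)*0*1 + 413) = 19/(0 + 413) = 19/413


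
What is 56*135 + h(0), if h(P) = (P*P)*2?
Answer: 7560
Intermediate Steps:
h(P) = 2*P**2 (h(P) = P**2*2 = 2*P**2)
56*135 + h(0) = 56*135 + 2*0**2 = 7560 + 2*0 = 7560 + 0 = 7560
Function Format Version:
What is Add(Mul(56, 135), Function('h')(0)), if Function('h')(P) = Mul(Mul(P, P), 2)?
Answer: 7560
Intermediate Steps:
Function('h')(P) = Mul(2, Pow(P, 2)) (Function('h')(P) = Mul(Pow(P, 2), 2) = Mul(2, Pow(P, 2)))
Add(Mul(56, 135), Function('h')(0)) = Add(Mul(56, 135), Mul(2, Pow(0, 2))) = Add(7560, Mul(2, 0)) = Add(7560, 0) = 7560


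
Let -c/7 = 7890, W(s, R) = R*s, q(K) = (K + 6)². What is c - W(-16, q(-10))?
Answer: -54974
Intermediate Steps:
q(K) = (6 + K)²
c = -55230 (c = -7*7890 = -55230)
c - W(-16, q(-10)) = -55230 - (6 - 10)²*(-16) = -55230 - (-4)²*(-16) = -55230 - 16*(-16) = -55230 - 1*(-256) = -55230 + 256 = -54974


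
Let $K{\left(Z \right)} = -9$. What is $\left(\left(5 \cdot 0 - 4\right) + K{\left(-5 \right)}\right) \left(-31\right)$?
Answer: $403$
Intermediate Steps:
$\left(\left(5 \cdot 0 - 4\right) + K{\left(-5 \right)}\right) \left(-31\right) = \left(\left(5 \cdot 0 - 4\right) - 9\right) \left(-31\right) = \left(\left(0 - 4\right) - 9\right) \left(-31\right) = \left(-4 - 9\right) \left(-31\right) = \left(-13\right) \left(-31\right) = 403$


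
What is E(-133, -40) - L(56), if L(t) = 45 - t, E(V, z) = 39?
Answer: 50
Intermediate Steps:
E(-133, -40) - L(56) = 39 - (45 - 1*56) = 39 - (45 - 56) = 39 - 1*(-11) = 39 + 11 = 50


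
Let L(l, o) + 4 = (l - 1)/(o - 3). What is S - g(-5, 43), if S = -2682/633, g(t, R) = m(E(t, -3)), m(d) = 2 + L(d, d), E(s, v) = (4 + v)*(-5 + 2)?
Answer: -1838/633 ≈ -2.9036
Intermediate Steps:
E(s, v) = -12 - 3*v (E(s, v) = (4 + v)*(-3) = -12 - 3*v)
L(l, o) = -4 + (-1 + l)/(-3 + o) (L(l, o) = -4 + (l - 1)/(o - 3) = -4 + (-1 + l)/(-3 + o))
m(d) = 2 + (11 - 3*d)/(-3 + d) (m(d) = 2 + (11 + d - 4*d)/(-3 + d) = 2 + (11 - 3*d)/(-3 + d))
g(t, R) = -4/3 (g(t, R) = (5 - (-12 - 3*(-3)))/(-3 + (-12 - 3*(-3))) = (5 - (-12 + 9))/(-3 + (-12 + 9)) = (5 - 1*(-3))/(-3 - 3) = (5 + 3)/(-6) = -⅙*8 = -4/3)
S = -894/211 (S = -2682*1/633 = -894/211 ≈ -4.2370)
S - g(-5, 43) = -894/211 - 1*(-4/3) = -894/211 + 4/3 = -1838/633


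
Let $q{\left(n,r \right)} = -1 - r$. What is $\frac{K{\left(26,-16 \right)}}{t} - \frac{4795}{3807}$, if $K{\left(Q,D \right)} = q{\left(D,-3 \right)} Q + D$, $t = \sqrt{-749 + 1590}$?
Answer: $- \frac{2003}{110403} \approx -0.018143$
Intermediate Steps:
$t = 29$ ($t = \sqrt{841} = 29$)
$K{\left(Q,D \right)} = D + 2 Q$ ($K{\left(Q,D \right)} = \left(-1 - -3\right) Q + D = \left(-1 + 3\right) Q + D = 2 Q + D = D + 2 Q$)
$\frac{K{\left(26,-16 \right)}}{t} - \frac{4795}{3807} = \frac{-16 + 2 \cdot 26}{29} - \frac{4795}{3807} = \left(-16 + 52\right) \frac{1}{29} - \frac{4795}{3807} = 36 \cdot \frac{1}{29} - \frac{4795}{3807} = \frac{36}{29} - \frac{4795}{3807} = - \frac{2003}{110403}$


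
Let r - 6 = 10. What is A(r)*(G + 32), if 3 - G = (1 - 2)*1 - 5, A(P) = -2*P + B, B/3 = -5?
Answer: -1927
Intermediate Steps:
B = -15 (B = 3*(-5) = -15)
r = 16 (r = 6 + 10 = 16)
A(P) = -15 - 2*P (A(P) = -2*P - 15 = -15 - 2*P)
G = 9 (G = 3 - ((1 - 2)*1 - 5) = 3 - (-1*1 - 5) = 3 - (-1 - 5) = 3 - 1*(-6) = 3 + 6 = 9)
A(r)*(G + 32) = (-15 - 2*16)*(9 + 32) = (-15 - 32)*41 = -47*41 = -1927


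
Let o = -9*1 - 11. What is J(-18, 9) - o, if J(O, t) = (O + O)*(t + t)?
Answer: -628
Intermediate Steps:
J(O, t) = 4*O*t (J(O, t) = (2*O)*(2*t) = 4*O*t)
o = -20 (o = -9 - 11 = -20)
J(-18, 9) - o = 4*(-18)*9 - 1*(-20) = -648 + 20 = -628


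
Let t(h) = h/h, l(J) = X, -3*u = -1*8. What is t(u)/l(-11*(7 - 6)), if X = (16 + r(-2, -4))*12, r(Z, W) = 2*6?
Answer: 1/336 ≈ 0.0029762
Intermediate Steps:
r(Z, W) = 12
u = 8/3 (u = -(-1)*8/3 = -⅓*(-8) = 8/3 ≈ 2.6667)
X = 336 (X = (16 + 12)*12 = 28*12 = 336)
l(J) = 336
t(h) = 1
t(u)/l(-11*(7 - 6)) = 1/336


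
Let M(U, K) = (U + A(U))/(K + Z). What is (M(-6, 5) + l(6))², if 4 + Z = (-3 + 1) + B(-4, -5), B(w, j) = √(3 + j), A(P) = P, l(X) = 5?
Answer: (170*√2 + 239*I)/(-I + 2*√2) ≈ 49.0 + 101.82*I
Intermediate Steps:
Z = -6 + I*√2 (Z = -4 + ((-3 + 1) + √(3 - 5)) = -4 + (-2 + √(-2)) = -4 + (-2 + I*√2) = -6 + I*√2 ≈ -6.0 + 1.4142*I)
M(U, K) = 2*U/(-6 + K + I*√2) (M(U, K) = (U + U)/(K + (-6 + I*√2)) = (2*U)/(-6 + K + I*√2) = 2*U/(-6 + K + I*√2))
(M(-6, 5) + l(6))² = (2*(-6)/(-6 + 5 + I*√2) + 5)² = (2*(-6)/(-1 + I*√2) + 5)² = (-12/(-1 + I*√2) + 5)² = (5 - 12/(-1 + I*√2))²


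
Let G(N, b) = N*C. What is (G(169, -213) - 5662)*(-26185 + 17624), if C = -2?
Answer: 51366000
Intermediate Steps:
G(N, b) = -2*N (G(N, b) = N*(-2) = -2*N)
(G(169, -213) - 5662)*(-26185 + 17624) = (-2*169 - 5662)*(-26185 + 17624) = (-338 - 5662)*(-8561) = -6000*(-8561) = 51366000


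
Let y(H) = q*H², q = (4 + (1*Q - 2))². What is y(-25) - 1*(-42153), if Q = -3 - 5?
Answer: 64653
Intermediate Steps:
Q = -8
q = 36 (q = (4 + (1*(-8) - 2))² = (4 + (-8 - 2))² = (4 - 10)² = (-6)² = 36)
y(H) = 36*H²
y(-25) - 1*(-42153) = 36*(-25)² - 1*(-42153) = 36*625 + 42153 = 22500 + 42153 = 64653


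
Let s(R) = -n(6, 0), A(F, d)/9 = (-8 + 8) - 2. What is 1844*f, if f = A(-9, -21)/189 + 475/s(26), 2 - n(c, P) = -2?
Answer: -4602163/21 ≈ -2.1915e+5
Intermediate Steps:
n(c, P) = 4 (n(c, P) = 2 - 1*(-2) = 2 + 2 = 4)
A(F, d) = -18 (A(F, d) = 9*((-8 + 8) - 2) = 9*(0 - 2) = 9*(-2) = -18)
s(R) = -4 (s(R) = -1*4 = -4)
f = -9983/84 (f = -18/189 + 475/(-4) = -18*1/189 + 475*(-¼) = -2/21 - 475/4 = -9983/84 ≈ -118.85)
1844*f = 1844*(-9983/84) = -4602163/21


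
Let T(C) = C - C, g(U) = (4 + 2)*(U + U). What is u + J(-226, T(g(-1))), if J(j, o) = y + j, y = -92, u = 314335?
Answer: 314017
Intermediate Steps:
g(U) = 12*U (g(U) = 6*(2*U) = 12*U)
T(C) = 0
J(j, o) = -92 + j
u + J(-226, T(g(-1))) = 314335 + (-92 - 226) = 314335 - 318 = 314017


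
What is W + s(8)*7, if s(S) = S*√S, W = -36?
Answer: -36 + 112*√2 ≈ 122.39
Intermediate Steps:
s(S) = S^(3/2)
W + s(8)*7 = -36 + 8^(3/2)*7 = -36 + (16*√2)*7 = -36 + 112*√2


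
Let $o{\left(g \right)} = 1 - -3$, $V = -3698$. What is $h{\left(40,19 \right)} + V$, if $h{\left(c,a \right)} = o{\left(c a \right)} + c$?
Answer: $-3654$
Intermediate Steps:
$o{\left(g \right)} = 4$ ($o{\left(g \right)} = 1 + 3 = 4$)
$h{\left(c,a \right)} = 4 + c$
$h{\left(40,19 \right)} + V = \left(4 + 40\right) - 3698 = 44 - 3698 = -3654$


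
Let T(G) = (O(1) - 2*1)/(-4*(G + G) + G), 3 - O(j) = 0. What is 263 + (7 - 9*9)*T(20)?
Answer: 18447/70 ≈ 263.53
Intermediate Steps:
O(j) = 3 (O(j) = 3 - 1*0 = 3 + 0 = 3)
T(G) = -1/(7*G) (T(G) = (3 - 2*1)/(-4*(G + G) + G) = (3 - 2)/(-8*G + G) = 1/(-8*G + G) = 1/(-7*G) = 1*(-1/(7*G)) = -1/(7*G))
263 + (7 - 9*9)*T(20) = 263 + (7 - 9*9)*(-1/7/20) = 263 + (7 - 81)*(-1/7*1/20) = 263 - 74*(-1/140) = 263 + 37/70 = 18447/70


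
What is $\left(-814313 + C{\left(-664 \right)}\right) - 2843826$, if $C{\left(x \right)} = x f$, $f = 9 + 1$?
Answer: $-3664779$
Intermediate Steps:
$f = 10$
$C{\left(x \right)} = 10 x$ ($C{\left(x \right)} = x 10 = 10 x$)
$\left(-814313 + C{\left(-664 \right)}\right) - 2843826 = \left(-814313 + 10 \left(-664\right)\right) - 2843826 = \left(-814313 - 6640\right) - 2843826 = -820953 - 2843826 = -3664779$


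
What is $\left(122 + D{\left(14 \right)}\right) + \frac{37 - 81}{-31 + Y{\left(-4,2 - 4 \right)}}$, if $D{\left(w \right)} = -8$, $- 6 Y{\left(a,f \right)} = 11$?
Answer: $\frac{22722}{197} \approx 115.34$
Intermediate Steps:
$Y{\left(a,f \right)} = - \frac{11}{6}$ ($Y{\left(a,f \right)} = \left(- \frac{1}{6}\right) 11 = - \frac{11}{6}$)
$\left(122 + D{\left(14 \right)}\right) + \frac{37 - 81}{-31 + Y{\left(-4,2 - 4 \right)}} = \left(122 - 8\right) + \frac{37 - 81}{-31 - \frac{11}{6}} = 114 - \frac{44}{- \frac{197}{6}} = 114 - - \frac{264}{197} = 114 + \frac{264}{197} = \frac{22722}{197}$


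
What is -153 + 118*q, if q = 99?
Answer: 11529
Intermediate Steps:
-153 + 118*q = -153 + 118*99 = -153 + 11682 = 11529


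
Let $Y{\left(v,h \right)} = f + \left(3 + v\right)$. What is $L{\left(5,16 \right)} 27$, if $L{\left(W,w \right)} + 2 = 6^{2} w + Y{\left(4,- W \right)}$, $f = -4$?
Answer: $15579$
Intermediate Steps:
$Y{\left(v,h \right)} = -1 + v$ ($Y{\left(v,h \right)} = -4 + \left(3 + v\right) = -1 + v$)
$L{\left(W,w \right)} = 1 + 36 w$ ($L{\left(W,w \right)} = -2 + \left(6^{2} w + \left(-1 + 4\right)\right) = -2 + \left(36 w + 3\right) = -2 + \left(3 + 36 w\right) = 1 + 36 w$)
$L{\left(5,16 \right)} 27 = \left(1 + 36 \cdot 16\right) 27 = \left(1 + 576\right) 27 = 577 \cdot 27 = 15579$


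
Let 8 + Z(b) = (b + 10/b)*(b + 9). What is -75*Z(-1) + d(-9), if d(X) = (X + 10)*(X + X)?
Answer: 7182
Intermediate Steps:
Z(b) = -8 + (9 + b)*(b + 10/b) (Z(b) = -8 + (b + 10/b)*(b + 9) = -8 + (b + 10/b)*(9 + b) = -8 + (9 + b)*(b + 10/b))
d(X) = 2*X*(10 + X) (d(X) = (10 + X)*(2*X) = 2*X*(10 + X))
-75*Z(-1) + d(-9) = -75*(2 + (-1)² + 9*(-1) + 90/(-1)) + 2*(-9)*(10 - 9) = -75*(2 + 1 - 9 + 90*(-1)) + 2*(-9)*1 = -75*(2 + 1 - 9 - 90) - 18 = -75*(-96) - 18 = 7200 - 18 = 7182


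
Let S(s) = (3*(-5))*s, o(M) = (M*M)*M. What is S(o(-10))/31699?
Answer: 15000/31699 ≈ 0.47320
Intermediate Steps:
o(M) = M**3 (o(M) = M**2*M = M**3)
S(s) = -15*s
S(o(-10))/31699 = -15*(-10)**3/31699 = -15*(-1000)*(1/31699) = 15000*(1/31699) = 15000/31699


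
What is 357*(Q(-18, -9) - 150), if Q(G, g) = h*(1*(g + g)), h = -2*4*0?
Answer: -53550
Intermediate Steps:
h = 0 (h = -8*0 = 0)
Q(G, g) = 0 (Q(G, g) = 0*(1*(g + g)) = 0*(1*(2*g)) = 0*(2*g) = 0)
357*(Q(-18, -9) - 150) = 357*(0 - 150) = 357*(-150) = -53550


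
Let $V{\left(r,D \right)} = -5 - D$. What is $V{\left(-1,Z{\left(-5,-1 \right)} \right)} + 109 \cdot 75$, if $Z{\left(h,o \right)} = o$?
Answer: $8171$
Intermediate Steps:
$V{\left(-1,Z{\left(-5,-1 \right)} \right)} + 109 \cdot 75 = \left(-5 - -1\right) + 109 \cdot 75 = \left(-5 + 1\right) + 8175 = -4 + 8175 = 8171$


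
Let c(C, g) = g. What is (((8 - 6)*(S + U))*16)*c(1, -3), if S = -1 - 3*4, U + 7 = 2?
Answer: 1728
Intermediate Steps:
U = -5 (U = -7 + 2 = -5)
S = -13 (S = -1 - 12 = -13)
(((8 - 6)*(S + U))*16)*c(1, -3) = (((8 - 6)*(-13 - 5))*16)*(-3) = ((2*(-18))*16)*(-3) = -36*16*(-3) = -576*(-3) = 1728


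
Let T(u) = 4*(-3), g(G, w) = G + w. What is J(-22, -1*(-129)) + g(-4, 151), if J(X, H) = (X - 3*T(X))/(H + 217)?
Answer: 25438/173 ≈ 147.04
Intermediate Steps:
T(u) = -12
J(X, H) = (36 + X)/(217 + H) (J(X, H) = (X - 3*(-12))/(H + 217) = (X + 36)/(217 + H) = (36 + X)/(217 + H))
J(-22, -1*(-129)) + g(-4, 151) = (36 - 22)/(217 - 1*(-129)) + (-4 + 151) = 14/(217 + 129) + 147 = 14/346 + 147 = (1/346)*14 + 147 = 7/173 + 147 = 25438/173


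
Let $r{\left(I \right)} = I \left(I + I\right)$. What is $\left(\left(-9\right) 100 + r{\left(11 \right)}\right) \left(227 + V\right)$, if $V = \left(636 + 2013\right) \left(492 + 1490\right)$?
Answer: $-3454858610$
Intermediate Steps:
$V = 5250318$ ($V = 2649 \cdot 1982 = 5250318$)
$r{\left(I \right)} = 2 I^{2}$ ($r{\left(I \right)} = I 2 I = 2 I^{2}$)
$\left(\left(-9\right) 100 + r{\left(11 \right)}\right) \left(227 + V\right) = \left(\left(-9\right) 100 + 2 \cdot 11^{2}\right) \left(227 + 5250318\right) = \left(-900 + 2 \cdot 121\right) 5250545 = \left(-900 + 242\right) 5250545 = \left(-658\right) 5250545 = -3454858610$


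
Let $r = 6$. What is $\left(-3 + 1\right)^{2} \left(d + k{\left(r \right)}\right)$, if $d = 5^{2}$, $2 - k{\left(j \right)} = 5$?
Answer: $88$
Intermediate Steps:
$k{\left(j \right)} = -3$ ($k{\left(j \right)} = 2 - 5 = -3$)
$d = 25$
$\left(-3 + 1\right)^{2} \left(d + k{\left(r \right)}\right) = \left(-3 + 1\right)^{2} \left(25 - 3\right) = \left(-2\right)^{2} \cdot 22 = 4 \cdot 22 = 88$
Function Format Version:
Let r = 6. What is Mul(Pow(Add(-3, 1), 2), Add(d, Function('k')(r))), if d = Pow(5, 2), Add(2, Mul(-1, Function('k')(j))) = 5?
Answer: 88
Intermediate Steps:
Function('k')(j) = -3 (Function('k')(j) = Add(2, Mul(-1, 5)) = Add(2, -5) = -3)
d = 25
Mul(Pow(Add(-3, 1), 2), Add(d, Function('k')(r))) = Mul(Pow(Add(-3, 1), 2), Add(25, -3)) = Mul(Pow(-2, 2), 22) = Mul(4, 22) = 88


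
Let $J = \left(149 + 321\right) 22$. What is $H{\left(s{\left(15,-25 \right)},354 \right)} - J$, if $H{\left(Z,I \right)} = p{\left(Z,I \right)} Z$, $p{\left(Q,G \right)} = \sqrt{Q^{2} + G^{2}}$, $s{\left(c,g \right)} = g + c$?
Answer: $-10340 - 20 \sqrt{31354} \approx -13881.0$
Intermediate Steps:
$s{\left(c,g \right)} = c + g$
$p{\left(Q,G \right)} = \sqrt{G^{2} + Q^{2}}$
$H{\left(Z,I \right)} = Z \sqrt{I^{2} + Z^{2}}$ ($H{\left(Z,I \right)} = \sqrt{I^{2} + Z^{2}} Z = Z \sqrt{I^{2} + Z^{2}}$)
$J = 10340$ ($J = 470 \cdot 22 = 10340$)
$H{\left(s{\left(15,-25 \right)},354 \right)} - J = \left(15 - 25\right) \sqrt{354^{2} + \left(15 - 25\right)^{2}} - 10340 = - 10 \sqrt{125316 + \left(-10\right)^{2}} - 10340 = - 10 \sqrt{125316 + 100} - 10340 = - 10 \sqrt{125416} - 10340 = - 10 \cdot 2 \sqrt{31354} - 10340 = - 20 \sqrt{31354} - 10340 = -10340 - 20 \sqrt{31354}$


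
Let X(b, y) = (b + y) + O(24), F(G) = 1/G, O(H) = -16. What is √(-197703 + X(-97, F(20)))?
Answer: 141*I*√995/10 ≈ 444.77*I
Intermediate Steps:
X(b, y) = -16 + b + y (X(b, y) = (b + y) - 16 = -16 + b + y)
√(-197703 + X(-97, F(20))) = √(-197703 + (-16 - 97 + 1/20)) = √(-197703 - 2259/20) = √(-3956319/20) = 141*I*√995/10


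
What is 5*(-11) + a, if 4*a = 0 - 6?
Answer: -113/2 ≈ -56.500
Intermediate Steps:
a = -3/2 (a = (0 - 6)/4 = (¼)*(-6) = -3/2 ≈ -1.5000)
5*(-11) + a = 5*(-11) - 3/2 = -55 - 3/2 = -113/2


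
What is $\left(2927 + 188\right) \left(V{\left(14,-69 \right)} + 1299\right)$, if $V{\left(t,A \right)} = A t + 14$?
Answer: $1080905$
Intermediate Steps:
$V{\left(t,A \right)} = 14 + A t$
$\left(2927 + 188\right) \left(V{\left(14,-69 \right)} + 1299\right) = \left(2927 + 188\right) \left(\left(14 - 966\right) + 1299\right) = 3115 \left(\left(14 - 966\right) + 1299\right) = 3115 \left(-952 + 1299\right) = 3115 \cdot 347 = 1080905$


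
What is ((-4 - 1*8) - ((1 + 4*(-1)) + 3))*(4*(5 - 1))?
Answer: -192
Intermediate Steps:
((-4 - 1*8) - ((1 + 4*(-1)) + 3))*(4*(5 - 1)) = ((-4 - 8) - ((1 - 4) + 3))*(4*4) = (-12 - (-3 + 3))*16 = (-12 - 1*0)*16 = (-12 + 0)*16 = -12*16 = -192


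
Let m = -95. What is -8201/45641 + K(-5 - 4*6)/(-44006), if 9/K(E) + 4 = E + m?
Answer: -46193919599/257085164288 ≈ -0.17968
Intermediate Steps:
K(E) = 9/(-99 + E) (K(E) = 9/(-4 + (E - 95)) = 9/(-4 + (-95 + E)) = 9/(-99 + E))
-8201/45641 + K(-5 - 4*6)/(-44006) = -8201/45641 + (9/(-99 + (-5 - 4*6)))/(-44006) = -8201*1/45641 + (9/(-99 + (-5 - 24)))*(-1/44006) = -8201/45641 + (9/(-99 - 29))*(-1/44006) = -8201/45641 + (9/(-128))*(-1/44006) = -8201/45641 + (9*(-1/128))*(-1/44006) = -8201/45641 - 9/128*(-1/44006) = -8201/45641 + 9/5632768 = -46193919599/257085164288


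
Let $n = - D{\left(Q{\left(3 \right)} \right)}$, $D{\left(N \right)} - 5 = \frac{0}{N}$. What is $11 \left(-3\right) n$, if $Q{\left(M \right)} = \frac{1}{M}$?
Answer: $165$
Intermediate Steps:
$D{\left(N \right)} = 5$ ($D{\left(N \right)} = 5 + \frac{0}{N} = 5 + 0 = 5$)
$n = -5$ ($n = \left(-1\right) 5 = -5$)
$11 \left(-3\right) n = 11 \left(-3\right) \left(-5\right) = \left(-33\right) \left(-5\right) = 165$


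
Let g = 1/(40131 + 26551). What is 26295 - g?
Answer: 1753403189/66682 ≈ 26295.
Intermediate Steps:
g = 1/66682 ≈ 1.4997e-5
26295 - g = 26295 - 1*1/66682 = 26295 - 1/66682 = 1753403189/66682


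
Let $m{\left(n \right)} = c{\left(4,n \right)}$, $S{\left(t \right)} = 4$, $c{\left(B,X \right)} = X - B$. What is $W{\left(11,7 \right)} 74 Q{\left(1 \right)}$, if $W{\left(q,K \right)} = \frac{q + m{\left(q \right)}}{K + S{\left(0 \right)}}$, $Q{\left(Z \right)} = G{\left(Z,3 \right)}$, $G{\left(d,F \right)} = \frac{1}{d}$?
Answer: $\frac{1332}{11} \approx 121.09$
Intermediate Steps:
$m{\left(n \right)} = -4 + n$ ($m{\left(n \right)} = n - 4 = -4 + n$)
$Q{\left(Z \right)} = \frac{1}{Z}$
$W{\left(q,K \right)} = \frac{-4 + 2 q}{4 + K}$ ($W{\left(q,K \right)} = \frac{q + \left(-4 + q\right)}{K + 4} = \frac{-4 + 2 q}{4 + K}$)
$W{\left(11,7 \right)} 74 Q{\left(1 \right)} = \frac{\frac{2 \left(-2 + 11\right)}{4 + 7} \cdot 74}{1} = 2 \cdot \frac{1}{11} \cdot 9 \cdot 74 \cdot 1 = \frac{18}{11} \cdot 74 \cdot 1 = \frac{1332}{11} \cdot 1 = \frac{1332}{11}$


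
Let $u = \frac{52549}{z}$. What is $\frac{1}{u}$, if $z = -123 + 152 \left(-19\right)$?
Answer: $- \frac{3011}{52549} \approx -0.057299$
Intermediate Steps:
$z = -3011$ ($z = -123 - 2888 = -3011$)
$u = - \frac{52549}{3011}$ ($u = \frac{52549}{-3011} = 52549 \left(- \frac{1}{3011}\right) = - \frac{52549}{3011} \approx -17.452$)
$\frac{1}{u} = \frac{1}{- \frac{52549}{3011}} = - \frac{3011}{52549}$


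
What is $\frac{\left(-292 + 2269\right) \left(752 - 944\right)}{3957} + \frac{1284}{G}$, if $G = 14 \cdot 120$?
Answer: $- \frac{17572787}{184660} \approx -95.163$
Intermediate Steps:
$G = 1680$
$\frac{\left(-292 + 2269\right) \left(752 - 944\right)}{3957} + \frac{1284}{G} = \frac{\left(-292 + 2269\right) \left(752 - 944\right)}{3957} + \frac{1284}{1680} = 1977 \left(-192\right) \frac{1}{3957} + 1284 \cdot \frac{1}{1680} = \left(-379584\right) \frac{1}{3957} + \frac{107}{140} = - \frac{126528}{1319} + \frac{107}{140} = - \frac{17572787}{184660}$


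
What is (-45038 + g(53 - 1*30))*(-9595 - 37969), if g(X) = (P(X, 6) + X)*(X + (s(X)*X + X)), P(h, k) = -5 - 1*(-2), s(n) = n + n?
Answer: 1091974312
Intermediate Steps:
s(n) = 2*n
P(h, k) = -3 (P(h, k) = -5 + 2 = -3)
g(X) = (-3 + X)*(2*X + 2*X²) (g(X) = (-3 + X)*(X + ((2*X)*X + X)) = (-3 + X)*(X + (2*X² + X)) = (-3 + X)*(X + (X + 2*X²)) = (-3 + X)*(2*X + 2*X²))
(-45038 + g(53 - 1*30))*(-9595 - 37969) = (-45038 + 2*(53 - 1*30)*(-3 + (53 - 1*30)² - 2*(53 - 1*30)))*(-9595 - 37969) = (-45038 + 2*(53 - 30)*(-3 + (53 - 30)² - 2*(53 - 30)))*(-47564) = (-45038 + 2*23*(-3 + 23² - 2*23))*(-47564) = (-45038 + 2*23*(-3 + 529 - 46))*(-47564) = (-45038 + 2*23*480)*(-47564) = (-45038 + 22080)*(-47564) = -22958*(-47564) = 1091974312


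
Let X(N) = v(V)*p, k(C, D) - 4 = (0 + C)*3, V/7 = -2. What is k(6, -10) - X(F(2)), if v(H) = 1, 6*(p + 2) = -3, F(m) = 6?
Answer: 49/2 ≈ 24.500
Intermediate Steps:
V = -14 (V = 7*(-2) = -14)
p = -5/2 (p = -2 + (1/6)*(-3) = -2 - 1/2 = -5/2 ≈ -2.5000)
k(C, D) = 4 + 3*C (k(C, D) = 4 + (0 + C)*3 = 4 + C*3 = 4 + 3*C)
X(N) = -5/2 (X(N) = 1*(-5/2) = -5/2)
k(6, -10) - X(F(2)) = (4 + 3*6) - 1*(-5/2) = (4 + 18) + 5/2 = 22 + 5/2 = 49/2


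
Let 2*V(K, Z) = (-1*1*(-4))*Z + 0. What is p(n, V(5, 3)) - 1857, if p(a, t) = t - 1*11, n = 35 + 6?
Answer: -1862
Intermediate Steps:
n = 41
V(K, Z) = 2*Z (V(K, Z) = ((-1*1*(-4))*Z + 0)/2 = ((-1*(-4))*Z + 0)/2 = (4*Z + 0)/2 = (4*Z)/2 = 2*Z)
p(a, t) = -11 + t (p(a, t) = t - 11 = -11 + t)
p(n, V(5, 3)) - 1857 = (-11 + 2*3) - 1857 = (-11 + 6) - 1857 = -5 - 1857 = -1862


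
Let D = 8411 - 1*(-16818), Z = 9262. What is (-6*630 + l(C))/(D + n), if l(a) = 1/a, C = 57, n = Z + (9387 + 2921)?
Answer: -215459/2667543 ≈ -0.080771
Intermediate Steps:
n = 21570 (n = 9262 + (9387 + 2921) = 9262 + 12308 = 21570)
D = 25229 (D = 8411 + 16818 = 25229)
(-6*630 + l(C))/(D + n) = (-6*630 + 1/57)/(25229 + 21570) = (-3780 + 1/57)/46799 = -215459/57*1/46799 = -215459/2667543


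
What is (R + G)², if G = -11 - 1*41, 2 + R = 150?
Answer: 9216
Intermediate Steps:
R = 148 (R = -2 + 150 = 148)
G = -52 (G = -11 - 41 = -52)
(R + G)² = (148 - 52)² = 96² = 9216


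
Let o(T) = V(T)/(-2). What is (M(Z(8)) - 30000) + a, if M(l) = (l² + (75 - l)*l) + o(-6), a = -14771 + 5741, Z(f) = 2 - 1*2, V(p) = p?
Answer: -39027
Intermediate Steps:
o(T) = -T/2 (o(T) = T/(-2) = T*(-½) = -T/2)
Z(f) = 0 (Z(f) = 2 - 2 = 0)
a = -9030
M(l) = 3 + l² + l*(75 - l) (M(l) = (l² + (75 - l)*l) - ½*(-6) = (l² + l*(75 - l)) + 3 = 3 + l² + l*(75 - l))
(M(Z(8)) - 30000) + a = ((3 + 75*0) - 30000) - 9030 = ((3 + 0) - 30000) - 9030 = (3 - 30000) - 9030 = -29997 - 9030 = -39027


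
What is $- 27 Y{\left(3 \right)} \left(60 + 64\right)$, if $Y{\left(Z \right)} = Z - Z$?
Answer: $0$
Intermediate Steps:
$Y{\left(Z \right)} = 0$
$- 27 Y{\left(3 \right)} \left(60 + 64\right) = \left(-27\right) 0 \left(60 + 64\right) = 0 \cdot 124 = 0$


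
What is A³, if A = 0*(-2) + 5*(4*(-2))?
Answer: -64000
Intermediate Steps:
A = -40 (A = 0 + 5*(-8) = 0 - 40 = -40)
A³ = (-40)³ = -64000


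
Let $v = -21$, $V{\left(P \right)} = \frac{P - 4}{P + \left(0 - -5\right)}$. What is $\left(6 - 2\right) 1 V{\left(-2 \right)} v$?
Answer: $168$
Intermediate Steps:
$V{\left(P \right)} = \frac{-4 + P}{5 + P}$ ($V{\left(P \right)} = \frac{-4 + P}{P + \left(0 + 5\right)} = \frac{-4 + P}{P + 5} = \frac{-4 + P}{5 + P}$)
$\left(6 - 2\right) 1 V{\left(-2 \right)} v = \left(6 - 2\right) 1 \frac{-4 - 2}{5 - 2} \left(-21\right) = 4 \cdot 1 \cdot \frac{1}{3} \left(-6\right) \left(-21\right) = 4 \cdot \frac{1}{3} \left(-6\right) \left(-21\right) = 4 \left(-2\right) \left(-21\right) = \left(-8\right) \left(-21\right) = 168$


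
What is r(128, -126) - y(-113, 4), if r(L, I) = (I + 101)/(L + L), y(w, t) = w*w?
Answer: -3268889/256 ≈ -12769.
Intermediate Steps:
y(w, t) = w**2
r(L, I) = (101 + I)/(2*L) (r(L, I) = (101 + I)/((2*L)) = (101 + I)*(1/(2*L)) = (101 + I)/(2*L))
r(128, -126) - y(-113, 4) = (1/2)*(101 - 126)/128 - 1*(-113)**2 = (1/2)*(1/128)*(-25) - 1*12769 = -25/256 - 12769 = -3268889/256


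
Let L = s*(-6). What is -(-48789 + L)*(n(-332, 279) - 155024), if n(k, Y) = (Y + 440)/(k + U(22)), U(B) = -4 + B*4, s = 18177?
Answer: -6068845464021/248 ≈ -2.4471e+10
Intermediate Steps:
U(B) = -4 + 4*B
L = -109062 (L = 18177*(-6) = -109062)
n(k, Y) = (440 + Y)/(84 + k) (n(k, Y) = (Y + 440)/(k + (-4 + 4*22)) = (440 + Y)/(k + (-4 + 88)) = (440 + Y)/(k + 84) = (440 + Y)/(84 + k))
-(-48789 + L)*(n(-332, 279) - 155024) = -(-48789 - 109062)*((440 + 279)/(84 - 332) - 155024) = -(-157851)*(719/(-248) - 155024) = -(-157851)*(-1/248*719 - 155024) = -(-157851)*(-719/248 - 155024) = -(-157851)*(-38446671)/248 = -1*6068845464021/248 = -6068845464021/248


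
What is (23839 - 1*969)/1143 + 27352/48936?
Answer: 47934569/2330577 ≈ 20.568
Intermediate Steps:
(23839 - 1*969)/1143 + 27352/48936 = (23839 - 969)*(1/1143) + 27352*(1/48936) = 22870*(1/1143) + 3419/6117 = 22870/1143 + 3419/6117 = 47934569/2330577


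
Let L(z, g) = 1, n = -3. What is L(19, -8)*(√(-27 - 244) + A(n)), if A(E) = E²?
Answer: 9 + I*√271 ≈ 9.0 + 16.462*I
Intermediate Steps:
L(19, -8)*(√(-27 - 244) + A(n)) = 1*(√(-27 - 244) + (-3)²) = 1*(√(-271) + 9) = 1*(I*√271 + 9) = 1*(9 + I*√271) = 9 + I*√271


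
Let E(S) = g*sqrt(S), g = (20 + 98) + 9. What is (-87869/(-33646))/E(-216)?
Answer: -87869*I*sqrt(6)/153829512 ≈ -0.0013992*I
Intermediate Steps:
g = 127 (g = 118 + 9 = 127)
E(S) = 127*sqrt(S)
(-87869/(-33646))/E(-216) = (-87869/(-33646))/((127*sqrt(-216))) = (-87869*(-1/33646))/((127*(6*I*sqrt(6)))) = 87869/(33646*((762*I*sqrt(6)))) = 87869*(-I*sqrt(6)/4572)/33646 = -87869*I*sqrt(6)/153829512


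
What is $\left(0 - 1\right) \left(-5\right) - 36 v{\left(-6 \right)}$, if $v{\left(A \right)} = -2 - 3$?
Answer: $185$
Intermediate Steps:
$v{\left(A \right)} = -5$ ($v{\left(A \right)} = -2 - 3 = -5$)
$\left(0 - 1\right) \left(-5\right) - 36 v{\left(-6 \right)} = \left(0 - 1\right) \left(-5\right) - -180 = \left(-1\right) \left(-5\right) + 180 = 5 + 180 = 185$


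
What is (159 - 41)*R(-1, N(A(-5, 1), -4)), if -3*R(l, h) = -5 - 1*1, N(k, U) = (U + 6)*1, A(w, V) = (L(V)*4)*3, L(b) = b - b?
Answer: 236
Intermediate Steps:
L(b) = 0
A(w, V) = 0 (A(w, V) = (0*4)*3 = 0*3 = 0)
N(k, U) = 6 + U (N(k, U) = (6 + U)*1 = 6 + U)
R(l, h) = 2 (R(l, h) = -(-5 - 1*1)/3 = -(-5 - 1)/3 = -⅓*(-6) = 2)
(159 - 41)*R(-1, N(A(-5, 1), -4)) = (159 - 41)*2 = 118*2 = 236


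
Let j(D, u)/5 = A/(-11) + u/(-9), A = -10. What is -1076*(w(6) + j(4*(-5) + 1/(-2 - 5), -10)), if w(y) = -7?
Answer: -330332/99 ≈ -3336.7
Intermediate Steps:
j(D, u) = 50/11 - 5*u/9 (j(D, u) = 5*(-10/(-11) + u/(-9)) = 5*(-10*(-1/11) + u*(-⅑)) = 5*(10/11 - u/9) = 50/11 - 5*u/9)
-1076*(w(6) + j(4*(-5) + 1/(-2 - 5), -10)) = -1076*(-7 + (50/11 - 5/9*(-10))) = -1076*(-7 + (50/11 + 50/9)) = -1076*(-7 + 1000/99) = -1076*307/99 = -330332/99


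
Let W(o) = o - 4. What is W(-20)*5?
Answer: -120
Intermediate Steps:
W(o) = -4 + o
W(-20)*5 = (-4 - 20)*5 = -24*5 = -120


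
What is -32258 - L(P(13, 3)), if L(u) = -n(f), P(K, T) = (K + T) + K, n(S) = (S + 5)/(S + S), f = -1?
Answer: -32260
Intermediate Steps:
n(S) = (5 + S)/(2*S) (n(S) = (5 + S)/((2*S)) = (5 + S)*(1/(2*S)) = (5 + S)/(2*S))
P(K, T) = T + 2*K
L(u) = 2 (L(u) = -(5 - 1)/(2*(-1)) = -(-1)*4/2 = -1*(-2) = 2)
-32258 - L(P(13, 3)) = -32258 - 1*2 = -32258 - 2 = -32260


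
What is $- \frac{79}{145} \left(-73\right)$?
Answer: $\frac{5767}{145} \approx 39.772$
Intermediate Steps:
$- \frac{79}{145} \left(-73\right) = \left(-79\right) \frac{1}{145} \left(-73\right) = \left(- \frac{79}{145}\right) \left(-73\right) = \frac{5767}{145}$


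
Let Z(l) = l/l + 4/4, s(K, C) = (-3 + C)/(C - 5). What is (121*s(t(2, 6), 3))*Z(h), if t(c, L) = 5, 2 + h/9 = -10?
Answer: 0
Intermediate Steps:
h = -108 (h = -18 + 9*(-10) = -18 - 90 = -108)
s(K, C) = (-3 + C)/(-5 + C)
Z(l) = 2 (Z(l) = 1 + 4*(¼) = 1 + 1 = 2)
(121*s(t(2, 6), 3))*Z(h) = (121*((-3 + 3)/(-5 + 3)))*2 = (121*(0/(-2)))*2 = (121*(-½*0))*2 = (121*0)*2 = 0*2 = 0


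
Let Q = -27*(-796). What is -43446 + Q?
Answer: -21954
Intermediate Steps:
Q = 21492
-43446 + Q = -43446 + 21492 = -21954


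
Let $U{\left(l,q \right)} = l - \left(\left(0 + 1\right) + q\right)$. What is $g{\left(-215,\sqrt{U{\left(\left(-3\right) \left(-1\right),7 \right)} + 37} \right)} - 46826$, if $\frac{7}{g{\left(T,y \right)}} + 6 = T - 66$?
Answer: $- \frac{1919867}{41} \approx -46826.0$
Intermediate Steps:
$U{\left(l,q \right)} = -1 + l - q$ ($U{\left(l,q \right)} = l - \left(1 + q\right) = -1 + l - q$)
$g{\left(T,y \right)} = \frac{7}{-72 + T}$ ($g{\left(T,y \right)} = \frac{7}{-6 + \left(T - 66\right)} = \frac{7}{-6 + \left(-66 + T\right)} = \frac{7}{-72 + T}$)
$g{\left(-215,\sqrt{U{\left(\left(-3\right) \left(-1\right),7 \right)} + 37} \right)} - 46826 = \frac{7}{-72 - 215} - 46826 = \frac{7}{-287} - 46826 = 7 \left(- \frac{1}{287}\right) - 46826 = - \frac{1}{41} - 46826 = - \frac{1919867}{41}$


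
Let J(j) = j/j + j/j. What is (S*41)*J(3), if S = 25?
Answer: 2050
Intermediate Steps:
J(j) = 2 (J(j) = 1 + 1 = 2)
(S*41)*J(3) = (25*41)*2 = 1025*2 = 2050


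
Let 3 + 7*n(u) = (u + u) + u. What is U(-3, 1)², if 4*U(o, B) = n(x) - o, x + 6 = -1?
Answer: 9/784 ≈ 0.011480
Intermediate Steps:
x = -7 (x = -6 - 1 = -7)
n(u) = -3/7 + 3*u/7 (n(u) = -3/7 + ((u + u) + u)/7 = -3/7 + (2*u + u)/7 = -3/7 + (3*u)/7 = -3/7 + 3*u/7)
U(o, B) = -6/7 - o/4 (U(o, B) = ((-3/7 + (3/7)*(-7)) - o)/4 = ((-3/7 - 3) - o)/4 = (-24/7 - o)/4 = -6/7 - o/4)
U(-3, 1)² = (-6/7 - ¼*(-3))² = (-6/7 + ¾)² = (-3/28)² = 9/784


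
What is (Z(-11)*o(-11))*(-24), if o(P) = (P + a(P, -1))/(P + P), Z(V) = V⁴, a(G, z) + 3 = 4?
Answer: -159720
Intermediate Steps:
a(G, z) = 1 (a(G, z) = -3 + 4 = 1)
o(P) = (1 + P)/(2*P) (o(P) = (P + 1)/(P + P) = (1 + P)/((2*P)) = (1 + P)*(1/(2*P)) = (1 + P)/(2*P))
(Z(-11)*o(-11))*(-24) = ((-11)⁴*((½)*(1 - 11)/(-11)))*(-24) = (14641*((½)*(-1/11)*(-10)))*(-24) = (14641*(5/11))*(-24) = 6655*(-24) = -159720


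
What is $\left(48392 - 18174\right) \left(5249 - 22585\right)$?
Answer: $-523859248$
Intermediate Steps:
$\left(48392 - 18174\right) \left(5249 - 22585\right) = 30218 \left(-17336\right) = -523859248$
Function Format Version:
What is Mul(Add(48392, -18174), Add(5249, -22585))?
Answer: -523859248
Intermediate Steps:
Mul(Add(48392, -18174), Add(5249, -22585)) = Mul(30218, -17336) = -523859248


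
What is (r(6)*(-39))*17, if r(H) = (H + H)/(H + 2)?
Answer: -1989/2 ≈ -994.50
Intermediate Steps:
r(H) = 2*H/(2 + H) (r(H) = (2*H)/(2 + H) = 2*H/(2 + H))
(r(6)*(-39))*17 = ((2*6/(2 + 6))*(-39))*17 = ((2*6/8)*(-39))*17 = ((2*6*(⅛))*(-39))*17 = ((3/2)*(-39))*17 = -117/2*17 = -1989/2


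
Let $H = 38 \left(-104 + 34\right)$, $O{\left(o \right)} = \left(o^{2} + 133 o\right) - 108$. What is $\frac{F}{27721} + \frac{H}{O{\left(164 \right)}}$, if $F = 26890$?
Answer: $\frac{61655807}{67362030} \approx 0.91529$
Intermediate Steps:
$O{\left(o \right)} = -108 + o^{2} + 133 o$
$H = -2660$ ($H = 38 \left(-70\right) = -2660$)
$\frac{F}{27721} + \frac{H}{O{\left(164 \right)}} = \frac{26890}{27721} - \frac{2660}{-108 + 164^{2} + 133 \cdot 164} = 26890 \cdot \frac{1}{27721} - \frac{2660}{-108 + 26896 + 21812} = \frac{26890}{27721} - \frac{2660}{48600} = \frac{26890}{27721} - \frac{133}{2430} = \frac{61655807}{67362030}$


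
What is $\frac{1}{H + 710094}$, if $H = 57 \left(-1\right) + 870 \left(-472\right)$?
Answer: $\frac{1}{299397} \approx 3.34 \cdot 10^{-6}$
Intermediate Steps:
$H = -410697$ ($H = -57 - 410640 = -410697$)
$\frac{1}{H + 710094} = \frac{1}{-410697 + 710094} = \frac{1}{299397}$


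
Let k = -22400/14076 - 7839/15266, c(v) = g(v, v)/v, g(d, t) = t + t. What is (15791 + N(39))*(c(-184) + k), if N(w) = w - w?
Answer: -5232332059/3160062 ≈ -1655.8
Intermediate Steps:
g(d, t) = 2*t
N(w) = 0
c(v) = 2 (c(v) = (2*v)/v = 2)
k = -6651473/3160062 (k = -22400*1/14076 - 7839*1/15266 = -5600/3519 - 7839/15266 = -6651473/3160062 ≈ -2.1049)
(15791 + N(39))*(c(-184) + k) = (15791 + 0)*(2 - 6651473/3160062) = 15791*(-331349/3160062) = -5232332059/3160062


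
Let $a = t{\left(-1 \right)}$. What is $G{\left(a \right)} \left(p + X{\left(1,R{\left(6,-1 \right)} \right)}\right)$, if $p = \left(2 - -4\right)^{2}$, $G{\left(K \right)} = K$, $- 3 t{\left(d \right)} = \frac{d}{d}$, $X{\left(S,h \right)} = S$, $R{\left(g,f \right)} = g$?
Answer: $- \frac{37}{3} \approx -12.333$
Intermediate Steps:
$t{\left(d \right)} = - \frac{1}{3}$ ($t{\left(d \right)} = - \frac{d \frac{1}{d}}{3} = \left(- \frac{1}{3}\right) 1 = - \frac{1}{3}$)
$a = - \frac{1}{3} \approx -0.33333$
$p = 36$ ($p = \left(2 + 4\right)^{2} = 6^{2} = 36$)
$G{\left(a \right)} \left(p + X{\left(1,R{\left(6,-1 \right)} \right)}\right) = - \frac{36 + 1}{3} = \left(- \frac{1}{3}\right) 37 = - \frac{37}{3}$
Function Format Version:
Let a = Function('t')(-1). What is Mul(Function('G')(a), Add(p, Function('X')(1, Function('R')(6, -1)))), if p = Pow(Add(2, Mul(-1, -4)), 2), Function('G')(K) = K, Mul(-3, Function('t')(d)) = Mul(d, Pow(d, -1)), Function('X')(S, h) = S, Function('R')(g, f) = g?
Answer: Rational(-37, 3) ≈ -12.333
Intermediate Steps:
Function('t')(d) = Rational(-1, 3) (Function('t')(d) = Mul(Rational(-1, 3), Mul(d, Pow(d, -1))) = Mul(Rational(-1, 3), 1) = Rational(-1, 3))
a = Rational(-1, 3) ≈ -0.33333
p = 36 (p = Pow(Add(2, 4), 2) = Pow(6, 2) = 36)
Mul(Function('G')(a), Add(p, Function('X')(1, Function('R')(6, -1)))) = Mul(Rational(-1, 3), Add(36, 1)) = Mul(Rational(-1, 3), 37) = Rational(-37, 3)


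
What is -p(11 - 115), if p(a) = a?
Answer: 104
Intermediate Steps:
-p(11 - 115) = -(11 - 115) = -1*(-104) = 104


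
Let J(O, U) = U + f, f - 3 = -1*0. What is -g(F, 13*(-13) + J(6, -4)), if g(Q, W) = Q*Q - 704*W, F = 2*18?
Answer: -120976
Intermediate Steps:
f = 3 (f = 3 - 1*0 = 3 + 0 = 3)
J(O, U) = 3 + U (J(O, U) = U + 3 = 3 + U)
F = 36
g(Q, W) = Q² - 704*W
-g(F, 13*(-13) + J(6, -4)) = -(36² - 704*(13*(-13) + (3 - 4))) = -(1296 - 704*(-169 - 1)) = -(1296 - 704*(-170)) = -(1296 + 119680) = -1*120976 = -120976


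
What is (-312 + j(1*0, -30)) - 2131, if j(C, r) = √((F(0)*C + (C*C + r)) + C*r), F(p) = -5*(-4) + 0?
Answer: -2443 + I*√30 ≈ -2443.0 + 5.4772*I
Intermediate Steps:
F(p) = 20 (F(p) = 20 + 0 = 20)
j(C, r) = √(r + C² + 20*C + C*r) (j(C, r) = √((20*C + (C*C + r)) + C*r) = √((20*C + (C² + r)) + C*r) = √((20*C + (r + C²)) + C*r) = √((r + C² + 20*C) + C*r) = √(r + C² + 20*C + C*r))
(-312 + j(1*0, -30)) - 2131 = (-312 + √(-30 + (1*0)² + 20*(1*0) + (1*0)*(-30))) - 2131 = (-312 + √(-30 + 0² + 20*0 + 0*(-30))) - 2131 = (-312 + √(-30 + 0 + 0 + 0)) - 2131 = (-312 + √(-30)) - 2131 = (-312 + I*√30) - 2131 = -2443 + I*√30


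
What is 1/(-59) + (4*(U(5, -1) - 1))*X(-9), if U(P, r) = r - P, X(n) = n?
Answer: 14867/59 ≈ 251.98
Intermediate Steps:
1/(-59) + (4*(U(5, -1) - 1))*X(-9) = 1/(-59) + (4*((-1 - 1*5) - 1))*(-9) = -1/59 + (4*((-1 - 5) - 1))*(-9) = -1/59 + (4*(-6 - 1))*(-9) = -1/59 + (4*(-7))*(-9) = -1/59 - 28*(-9) = -1/59 + 252 = 14867/59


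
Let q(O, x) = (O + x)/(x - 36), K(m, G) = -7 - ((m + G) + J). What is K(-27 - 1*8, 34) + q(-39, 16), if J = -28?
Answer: 463/20 ≈ 23.150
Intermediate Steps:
K(m, G) = 21 - G - m (K(m, G) = -7 - ((m + G) - 28) = -7 - ((G + m) - 28) = -7 - (-28 + G + m) = -7 + (28 - G - m) = 21 - G - m)
q(O, x) = (O + x)/(-36 + x)
K(-27 - 1*8, 34) + q(-39, 16) = (21 - 1*34 - (-27 - 1*8)) + (-39 + 16)/(-36 + 16) = (21 - 34 - (-27 - 8)) - 23/(-20) = (21 - 34 - 1*(-35)) - 1/20*(-23) = (21 - 34 + 35) + 23/20 = 22 + 23/20 = 463/20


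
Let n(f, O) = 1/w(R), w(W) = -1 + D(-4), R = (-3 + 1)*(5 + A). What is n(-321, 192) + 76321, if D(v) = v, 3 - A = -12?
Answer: 381604/5 ≈ 76321.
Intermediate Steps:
A = 15 (A = 3 - 1*(-12) = 3 + 12 = 15)
R = -40 (R = (-3 + 1)*(5 + 15) = -2*20 = -40)
w(W) = -5 (w(W) = -1 - 4 = -5)
n(f, O) = -⅕ (n(f, O) = 1/(-5) = -⅕)
n(-321, 192) + 76321 = -⅕ + 76321 = 381604/5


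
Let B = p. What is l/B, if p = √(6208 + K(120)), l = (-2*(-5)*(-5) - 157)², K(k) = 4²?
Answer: 42849*√389/1556 ≈ 543.13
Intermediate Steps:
K(k) = 16
l = 42849 (l = (10*(-5) - 157)² = (-50 - 157)² = (-207)² = 42849)
p = 4*√389 (p = √(6208 + 16) = √6224 = 4*√389 ≈ 78.892)
B = 4*√389 ≈ 78.892
l/B = 42849/((4*√389)) = 42849*(√389/1556) = 42849*√389/1556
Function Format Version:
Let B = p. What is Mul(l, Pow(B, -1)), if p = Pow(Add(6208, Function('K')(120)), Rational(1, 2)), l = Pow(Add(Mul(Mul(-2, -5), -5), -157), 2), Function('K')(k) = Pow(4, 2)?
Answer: Mul(Rational(42849, 1556), Pow(389, Rational(1, 2))) ≈ 543.13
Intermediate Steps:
Function('K')(k) = 16
l = 42849 (l = Pow(Add(Mul(10, -5), -157), 2) = Pow(Add(-50, -157), 2) = Pow(-207, 2) = 42849)
p = Mul(4, Pow(389, Rational(1, 2))) (p = Pow(Add(6208, 16), Rational(1, 2)) = Pow(6224, Rational(1, 2)) = Mul(4, Pow(389, Rational(1, 2))) ≈ 78.892)
B = Mul(4, Pow(389, Rational(1, 2))) ≈ 78.892
Mul(l, Pow(B, -1)) = Mul(42849, Pow(Mul(4, Pow(389, Rational(1, 2))), -1)) = Mul(42849, Mul(Rational(1, 1556), Pow(389, Rational(1, 2)))) = Mul(Rational(42849, 1556), Pow(389, Rational(1, 2)))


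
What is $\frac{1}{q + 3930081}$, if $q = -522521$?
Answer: $\frac{1}{3407560} \approx 2.9347 \cdot 10^{-7}$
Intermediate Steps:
$\frac{1}{q + 3930081} = \frac{1}{-522521 + 3930081} = \frac{1}{3407560}$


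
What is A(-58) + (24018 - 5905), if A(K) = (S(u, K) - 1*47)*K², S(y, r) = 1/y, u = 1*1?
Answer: -136631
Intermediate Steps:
u = 1
A(K) = -46*K² (A(K) = (1/1 - 1*47)*K² = (1 - 47)*K² = -46*K²)
A(-58) + (24018 - 5905) = -46*(-58)² + (24018 - 5905) = -46*3364 + 18113 = -154744 + 18113 = -136631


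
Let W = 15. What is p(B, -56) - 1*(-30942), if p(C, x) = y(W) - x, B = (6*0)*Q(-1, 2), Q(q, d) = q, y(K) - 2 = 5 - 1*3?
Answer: 31002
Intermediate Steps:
y(K) = 4 (y(K) = 2 + (5 - 1*3) = 2 + (5 - 3) = 2 + 2 = 4)
B = 0 (B = (6*0)*(-1) = 0*(-1) = 0)
p(C, x) = 4 - x
p(B, -56) - 1*(-30942) = (4 - 1*(-56)) - 1*(-30942) = (4 + 56) + 30942 = 60 + 30942 = 31002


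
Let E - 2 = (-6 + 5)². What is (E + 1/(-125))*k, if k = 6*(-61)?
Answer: -136884/125 ≈ -1095.1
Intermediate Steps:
E = 3 (E = 2 + (-6 + 5)² = 2 + (-1)² = 2 + 1 = 3)
k = -366
(E + 1/(-125))*k = (3 + 1/(-125))*(-366) = (3 - 1/125)*(-366) = (374/125)*(-366) = -136884/125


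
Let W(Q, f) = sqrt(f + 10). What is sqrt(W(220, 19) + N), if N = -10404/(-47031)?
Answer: sqrt(54367836 + 245768329*sqrt(29))/15677 ≈ 2.3678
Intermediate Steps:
N = 3468/15677 (N = -10404*(-1/47031) = 3468/15677 ≈ 0.22122)
W(Q, f) = sqrt(10 + f)
sqrt(W(220, 19) + N) = sqrt(sqrt(10 + 19) + 3468/15677) = sqrt(sqrt(29) + 3468/15677) = sqrt(3468/15677 + sqrt(29))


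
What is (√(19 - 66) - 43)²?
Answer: (43 - I*√47)² ≈ 1802.0 - 589.59*I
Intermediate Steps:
(√(19 - 66) - 43)² = (√(-47) - 43)² = (I*√47 - 43)² = (-43 + I*√47)²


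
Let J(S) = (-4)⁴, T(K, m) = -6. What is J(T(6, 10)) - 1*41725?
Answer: -41469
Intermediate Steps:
J(S) = 256
J(T(6, 10)) - 1*41725 = 256 - 1*41725 = 256 - 41725 = -41469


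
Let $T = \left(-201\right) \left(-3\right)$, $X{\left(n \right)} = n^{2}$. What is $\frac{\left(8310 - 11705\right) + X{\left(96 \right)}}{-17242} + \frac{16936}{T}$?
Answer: $\frac{288500449}{10396926} \approx 27.749$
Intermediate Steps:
$T = 603$
$\frac{\left(8310 - 11705\right) + X{\left(96 \right)}}{-17242} + \frac{16936}{T} = \frac{\left(8310 - 11705\right) + 96^{2}}{-17242} + \frac{16936}{603} = \left(-3395 + 9216\right) \left(- \frac{1}{17242}\right) + 16936 \cdot \frac{1}{603} = 5821 \left(- \frac{1}{17242}\right) + \frac{16936}{603} = - \frac{5821}{17242} + \frac{16936}{603} = \frac{288500449}{10396926}$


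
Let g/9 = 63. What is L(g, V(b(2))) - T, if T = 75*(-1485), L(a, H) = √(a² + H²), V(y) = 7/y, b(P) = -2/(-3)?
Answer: 111375 + 21*√2917/2 ≈ 1.1194e+5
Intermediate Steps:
b(P) = ⅔ (b(P) = -2*(-⅓) = ⅔)
g = 567 (g = 9*63 = 567)
L(a, H) = √(H² + a²)
T = -111375
L(g, V(b(2))) - T = √((7/(⅔))² + 567²) - 1*(-111375) = √((7*(3/2))² + 321489) + 111375 = √((21/2)² + 321489) + 111375 = √(441/4 + 321489) + 111375 = √(1286397/4) + 111375 = 21*√2917/2 + 111375 = 111375 + 21*√2917/2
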